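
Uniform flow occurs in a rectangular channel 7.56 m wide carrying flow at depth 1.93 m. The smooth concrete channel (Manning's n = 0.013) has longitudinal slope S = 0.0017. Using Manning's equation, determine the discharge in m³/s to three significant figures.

A = b·y = 7.56 × 1.93 = 14.59 m²
P = b + 2y = 7.56 + 2×1.93 = 11.42 m
R = A/P = 14.59/11.42 = 1.278 m
Q = (1/n)·A·R^(2/3)·S^(1/2) = (1/0.013) × 14.59 × 1.278^(2/3) × 0.0017^(1/2) = 54.49 m³/s

54.5 m³/s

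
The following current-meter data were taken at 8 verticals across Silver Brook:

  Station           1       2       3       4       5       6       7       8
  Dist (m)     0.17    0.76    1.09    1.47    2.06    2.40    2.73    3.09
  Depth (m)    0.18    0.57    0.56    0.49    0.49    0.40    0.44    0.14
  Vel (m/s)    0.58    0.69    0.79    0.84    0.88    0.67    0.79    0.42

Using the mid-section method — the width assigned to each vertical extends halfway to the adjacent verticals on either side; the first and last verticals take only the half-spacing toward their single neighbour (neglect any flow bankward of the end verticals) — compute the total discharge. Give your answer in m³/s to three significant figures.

0.989 m³/s

w_1 = (0.76 − 0.17)/2 = 0.295 m; q_1 = 0.58 × 0.18 × 0.295 = 0.03080 m³/s
w_2 = (1.09 − 0.17)/2 = 0.46 m; q_2 = 0.69 × 0.57 × 0.46 = 0.1809 m³/s
w_3 = (1.47 − 0.76)/2 = 0.355 m; q_3 = 0.79 × 0.56 × 0.355 = 0.1571 m³/s
w_4 = (2.06 − 1.09)/2 = 0.485 m; q_4 = 0.84 × 0.49 × 0.485 = 0.1996 m³/s
w_5 = (2.40 − 1.47)/2 = 0.465 m; q_5 = 0.88 × 0.49 × 0.465 = 0.2005 m³/s
w_6 = (2.73 − 2.06)/2 = 0.335 m; q_6 = 0.67 × 0.40 × 0.335 = 0.08978 m³/s
w_7 = (3.09 − 2.40)/2 = 0.345 m; q_7 = 0.79 × 0.44 × 0.345 = 0.1199 m³/s
w_8 = (3.09 − 2.73)/2 = 0.18 m; q_8 = 0.42 × 0.14 × 0.18 = 0.01058 m³/s
Q = Σ qᵢ = 0.9892 m³/s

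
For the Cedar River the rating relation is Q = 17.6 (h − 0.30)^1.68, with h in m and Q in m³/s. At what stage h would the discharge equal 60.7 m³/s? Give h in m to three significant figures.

h − h₀ = (Q/C)^(1/b) = (60.7/17.6)^(1/1.68) = 2.090 m
h = 0.30 + 2.090 = 2.390 m

2.39 m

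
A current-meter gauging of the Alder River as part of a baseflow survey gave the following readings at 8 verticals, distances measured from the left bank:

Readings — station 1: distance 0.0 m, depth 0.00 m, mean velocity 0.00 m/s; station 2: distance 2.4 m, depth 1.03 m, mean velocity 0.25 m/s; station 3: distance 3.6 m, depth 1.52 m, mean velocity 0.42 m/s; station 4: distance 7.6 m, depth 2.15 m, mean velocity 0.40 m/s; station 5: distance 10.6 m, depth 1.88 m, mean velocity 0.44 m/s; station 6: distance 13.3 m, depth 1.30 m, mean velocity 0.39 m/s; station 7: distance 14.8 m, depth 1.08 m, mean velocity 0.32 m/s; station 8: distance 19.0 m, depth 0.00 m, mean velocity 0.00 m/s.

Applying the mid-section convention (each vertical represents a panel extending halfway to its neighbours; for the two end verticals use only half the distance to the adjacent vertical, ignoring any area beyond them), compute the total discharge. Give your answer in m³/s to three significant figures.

w_2 = (3.6 − 0.0)/2 = 1.8 m; q_2 = 0.25 × 1.03 × 1.8 = 0.4635 m³/s
w_3 = (7.6 − 2.4)/2 = 2.6 m; q_3 = 0.42 × 1.52 × 2.6 = 1.660 m³/s
w_4 = (10.6 − 3.6)/2 = 3.5 m; q_4 = 0.40 × 2.15 × 3.5 = 3.010 m³/s
w_5 = (13.3 − 7.6)/2 = 2.85 m; q_5 = 0.44 × 1.88 × 2.85 = 2.358 m³/s
w_6 = (14.8 − 10.6)/2 = 2.1 m; q_6 = 0.39 × 1.30 × 2.1 = 1.065 m³/s
w_7 = (19.0 − 13.3)/2 = 2.85 m; q_7 = 0.32 × 1.08 × 2.85 = 0.9850 m³/s
Stations 1, 8 contribute zero (depth or velocity is 0).
Q = Σ qᵢ = 9.541 m³/s

9.54 m³/s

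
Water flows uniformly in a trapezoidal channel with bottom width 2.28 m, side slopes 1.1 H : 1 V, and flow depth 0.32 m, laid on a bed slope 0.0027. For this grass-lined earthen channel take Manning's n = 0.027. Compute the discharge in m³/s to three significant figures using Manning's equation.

0.661 m³/s

A = (b + z·y)·y = (2.28 + 1.1×0.32)×0.32 = 0.8422 m²
P = b + 2y√(1+z²) = 2.28 + 2×0.32×√(1+1.1²) = 3.231 m
R = A/P = 0.8422/3.231 = 0.2606 m
Q = (1/n)·A·R^(2/3)·S^(1/2) = (1/0.027) × 0.8422 × 0.2606^(2/3) × 0.0027^(1/2) = 0.6614 m³/s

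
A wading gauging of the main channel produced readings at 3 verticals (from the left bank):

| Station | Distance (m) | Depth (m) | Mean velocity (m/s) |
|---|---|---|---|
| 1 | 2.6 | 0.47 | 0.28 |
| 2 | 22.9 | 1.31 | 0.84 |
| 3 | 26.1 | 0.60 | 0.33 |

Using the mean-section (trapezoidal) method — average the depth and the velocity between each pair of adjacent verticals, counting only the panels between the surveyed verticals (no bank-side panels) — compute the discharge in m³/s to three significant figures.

Panel 1-2: Δb = 20.3 m, d̄ = (0.47+1.31)/2 = 0.89, v̄ = (0.28+0.84)/2 = 0.56 → q = 20.3×0.89×0.56 = 10.12 m³/s
Panel 2-3: Δb = 3.2 m, d̄ = (1.31+0.60)/2 = 0.955, v̄ = (0.84+0.33)/2 = 0.585 → q = 3.2×0.955×0.585 = 1.788 m³/s
Q = Σ q = 11.91 m³/s

11.9 m³/s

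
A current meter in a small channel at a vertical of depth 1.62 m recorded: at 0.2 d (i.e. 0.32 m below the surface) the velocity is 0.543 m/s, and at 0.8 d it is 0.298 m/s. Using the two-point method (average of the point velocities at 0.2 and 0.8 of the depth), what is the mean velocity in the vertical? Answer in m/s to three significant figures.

v̄ = (0.543 + 0.298) / 2 = 0.4205 m/s

0.421 m/s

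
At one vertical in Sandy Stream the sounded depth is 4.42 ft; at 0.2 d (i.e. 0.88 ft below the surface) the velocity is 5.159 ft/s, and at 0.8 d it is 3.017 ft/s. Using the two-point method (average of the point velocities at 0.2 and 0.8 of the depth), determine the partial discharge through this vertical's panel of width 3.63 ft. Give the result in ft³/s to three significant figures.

v̄ = (5.159 + 3.017) / 2 = 4.088 ft/s
q = v̄ × d × w = 4.088 × 4.42 × 3.63 = 65.59 ft³/s

65.6 ft³/s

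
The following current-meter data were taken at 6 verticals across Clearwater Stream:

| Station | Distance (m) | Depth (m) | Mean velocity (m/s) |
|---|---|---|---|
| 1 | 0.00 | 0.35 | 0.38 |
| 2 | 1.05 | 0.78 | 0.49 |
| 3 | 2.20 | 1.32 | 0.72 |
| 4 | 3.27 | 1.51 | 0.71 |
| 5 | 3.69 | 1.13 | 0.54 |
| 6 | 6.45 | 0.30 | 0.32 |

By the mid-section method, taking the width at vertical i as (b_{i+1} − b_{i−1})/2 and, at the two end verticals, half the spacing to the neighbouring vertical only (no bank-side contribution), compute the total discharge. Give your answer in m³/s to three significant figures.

w_1 = (1.05 − 0.00)/2 = 0.525 m; q_1 = 0.38 × 0.35 × 0.525 = 0.06983 m³/s
w_2 = (2.20 − 0.00)/2 = 1.1 m; q_2 = 0.49 × 0.78 × 1.1 = 0.4204 m³/s
w_3 = (3.27 − 1.05)/2 = 1.11 m; q_3 = 0.72 × 1.32 × 1.11 = 1.055 m³/s
w_4 = (3.69 − 2.20)/2 = 0.745 m; q_4 = 0.71 × 1.51 × 0.745 = 0.7987 m³/s
w_5 = (6.45 − 3.27)/2 = 1.59 m; q_5 = 0.54 × 1.13 × 1.59 = 0.9702 m³/s
w_6 = (6.45 − 3.69)/2 = 1.38 m; q_6 = 0.32 × 0.30 × 1.38 = 0.1325 m³/s
Q = Σ qᵢ = 3.447 m³/s

3.45 m³/s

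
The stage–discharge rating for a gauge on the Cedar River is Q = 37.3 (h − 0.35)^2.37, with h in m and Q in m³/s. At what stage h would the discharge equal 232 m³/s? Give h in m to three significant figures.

2.51 m

h − h₀ = (Q/C)^(1/b) = (232/37.3)^(1/2.37) = 2.162 m
h = 0.35 + 2.162 = 2.512 m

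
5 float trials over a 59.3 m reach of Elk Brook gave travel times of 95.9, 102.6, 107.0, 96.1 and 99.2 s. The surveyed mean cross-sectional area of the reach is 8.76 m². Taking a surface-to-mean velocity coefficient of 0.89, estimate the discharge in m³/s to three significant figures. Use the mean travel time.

4.62 m³/s

t̄ = (95.9 + 102.6 + 107.0 + 96.1 + 99.2) / 5 = 100.16 s
v_surface = L / t̄ = 59.3 / 100.16 = 0.5921 m/s
v_mean = 0.89 × 0.5921 = 0.5269 m/s
Q = A × v_mean = 8.76 × 0.5269 = 4.616 m³/s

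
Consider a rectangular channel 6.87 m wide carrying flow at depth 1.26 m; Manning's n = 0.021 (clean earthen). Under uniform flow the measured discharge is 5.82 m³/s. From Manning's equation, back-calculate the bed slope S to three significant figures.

A = b·y = 6.87 × 1.26 = 8.656 m²
P = b + 2y = 6.87 + 2×1.26 = 9.390 m
R = A/P = 8.656/9.390 = 0.9219 m
S = (Q·n / (1·A·R^(2/3)))² = (5.82×0.021 / (1×8.656×0.9472))² = 0.0002222

0.000222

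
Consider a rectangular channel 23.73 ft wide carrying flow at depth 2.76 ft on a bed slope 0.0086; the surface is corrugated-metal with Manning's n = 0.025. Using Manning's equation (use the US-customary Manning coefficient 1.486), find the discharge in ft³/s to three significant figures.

A = b·y = 23.73 × 2.76 = 65.49 ft²
P = b + 2y = 23.73 + 2×2.76 = 29.25 ft
R = A/P = 65.49/29.25 = 2.239 ft
Q = (1.486/n)·A·R^(2/3)·S^(1/2) = (1.486/0.025) × 65.49 × 2.239^(2/3) × 0.0086^(1/2) = 617.9 ft³/s

618 ft³/s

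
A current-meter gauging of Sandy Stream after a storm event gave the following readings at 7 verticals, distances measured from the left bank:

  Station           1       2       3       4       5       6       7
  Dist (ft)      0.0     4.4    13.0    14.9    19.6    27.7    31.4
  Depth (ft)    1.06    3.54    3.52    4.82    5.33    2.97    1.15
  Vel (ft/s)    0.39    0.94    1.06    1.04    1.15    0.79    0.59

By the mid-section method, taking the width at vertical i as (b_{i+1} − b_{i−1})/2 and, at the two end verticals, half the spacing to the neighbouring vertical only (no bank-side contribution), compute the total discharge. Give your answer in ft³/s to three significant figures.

w_1 = (4.4 − 0.0)/2 = 2.2 ft; q_1 = 0.39 × 1.06 × 2.2 = 0.9095 ft³/s
w_2 = (13.0 − 0.0)/2 = 6.5 ft; q_2 = 0.94 × 3.54 × 6.5 = 21.63 ft³/s
w_3 = (14.9 − 4.4)/2 = 5.25 ft; q_3 = 1.06 × 3.52 × 5.25 = 19.59 ft³/s
w_4 = (19.6 − 13.0)/2 = 3.3 ft; q_4 = 1.04 × 4.82 × 3.3 = 16.54 ft³/s
w_5 = (27.7 − 14.9)/2 = 6.4 ft; q_5 = 1.15 × 5.33 × 6.4 = 39.23 ft³/s
w_6 = (31.4 − 19.6)/2 = 5.9 ft; q_6 = 0.79 × 2.97 × 5.9 = 13.84 ft³/s
w_7 = (31.4 − 27.7)/2 = 1.85 ft; q_7 = 0.59 × 1.15 × 1.85 = 1.255 ft³/s
Q = Σ qᵢ = 113.0 ft³/s

113 ft³/s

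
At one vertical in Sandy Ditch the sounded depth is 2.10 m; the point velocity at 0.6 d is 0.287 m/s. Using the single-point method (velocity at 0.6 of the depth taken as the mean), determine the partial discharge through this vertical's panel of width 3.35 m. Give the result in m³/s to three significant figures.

2.02 m³/s

v̄ = v₀.₆ = 0.287 m/s
q = v̄ × d × w = 0.2870 × 2.10 × 3.35 = 2.019 m³/s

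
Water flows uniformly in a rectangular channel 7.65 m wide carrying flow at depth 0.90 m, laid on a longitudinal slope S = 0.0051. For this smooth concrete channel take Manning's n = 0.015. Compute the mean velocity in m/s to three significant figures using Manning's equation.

3.85 m/s

A = b·y = 7.65 × 0.90 = 6.885 m²
P = b + 2y = 7.65 + 2×0.90 = 9.450 m
R = A/P = 6.885/9.450 = 0.7286 m
Q = (1/n)·A·R^(2/3)·S^(1/2) = (1/0.015) × 6.885 × 0.7286^(2/3) × 0.0051^(1/2) = 26.54 m³/s
V = Q/A = 26.54/6.885 = 3.855 m/s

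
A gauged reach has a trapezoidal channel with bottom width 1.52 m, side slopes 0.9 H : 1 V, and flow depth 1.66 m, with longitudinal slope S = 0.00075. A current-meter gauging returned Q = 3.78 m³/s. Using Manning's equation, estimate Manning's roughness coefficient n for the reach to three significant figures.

A = (b + z·y)·y = (1.52 + 0.9×1.66)×1.66 = 5.003 m²
P = b + 2y√(1+z²) = 1.52 + 2×1.66×√(1+0.9²) = 5.987 m
R = A/P = 5.003/5.987 = 0.8357 m
n = (1/Q)·A·R^(2/3)·S^(1/2) = (1/3.78) × 5.003 × 0.8873 × 0.02739 = 0.03216

0.0322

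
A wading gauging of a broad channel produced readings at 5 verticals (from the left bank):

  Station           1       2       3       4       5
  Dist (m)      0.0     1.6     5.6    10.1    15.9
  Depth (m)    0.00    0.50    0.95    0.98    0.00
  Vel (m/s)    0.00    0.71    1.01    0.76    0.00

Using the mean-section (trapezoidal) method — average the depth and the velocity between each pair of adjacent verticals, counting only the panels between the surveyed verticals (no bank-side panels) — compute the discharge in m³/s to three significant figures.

Panel 1-2: Δb = 1.6 m, d̄ = (0.00+0.50)/2 = 0.25, v̄ = (0.00+0.71)/2 = 0.355 → q = 1.6×0.25×0.355 = 0.1420 m³/s
Panel 2-3: Δb = 4 m, d̄ = (0.50+0.95)/2 = 0.725, v̄ = (0.71+1.01)/2 = 0.86 → q = 4×0.725×0.86 = 2.494 m³/s
Panel 3-4: Δb = 4.5 m, d̄ = (0.95+0.98)/2 = 0.965, v̄ = (1.01+0.76)/2 = 0.885 → q = 4.5×0.965×0.885 = 3.843 m³/s
Panel 4-5: Δb = 5.8 m, d̄ = (0.98+0.00)/2 = 0.49, v̄ = (0.76+0.00)/2 = 0.38 → q = 5.8×0.49×0.38 = 1.080 m³/s
Q = Σ q = 7.559 m³/s

7.56 m³/s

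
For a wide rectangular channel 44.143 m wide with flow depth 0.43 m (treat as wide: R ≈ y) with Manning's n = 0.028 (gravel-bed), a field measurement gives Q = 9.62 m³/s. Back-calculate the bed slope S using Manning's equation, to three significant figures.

A = b·y = 44.143 × 0.43 = 18.98 m²
Wide channel: R ≈ y = 0.43 m
S = (Q·n / (1·A·R^(2/3)))² = (9.62×0.028 / (1×18.98×0.5697))² = 0.0006205

0.000620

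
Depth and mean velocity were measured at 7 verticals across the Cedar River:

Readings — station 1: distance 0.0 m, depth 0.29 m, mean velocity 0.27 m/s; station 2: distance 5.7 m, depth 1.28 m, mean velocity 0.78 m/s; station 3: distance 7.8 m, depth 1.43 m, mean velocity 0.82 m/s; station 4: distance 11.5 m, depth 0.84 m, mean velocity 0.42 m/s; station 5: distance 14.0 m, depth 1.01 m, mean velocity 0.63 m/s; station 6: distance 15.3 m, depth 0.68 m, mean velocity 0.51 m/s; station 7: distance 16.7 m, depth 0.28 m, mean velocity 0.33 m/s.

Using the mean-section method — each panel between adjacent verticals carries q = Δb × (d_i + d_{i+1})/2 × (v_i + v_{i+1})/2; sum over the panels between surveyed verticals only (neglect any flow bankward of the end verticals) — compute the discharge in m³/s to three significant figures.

Panel 1-2: Δb = 5.7 m, d̄ = (0.29+1.28)/2 = 0.785, v̄ = (0.27+0.78)/2 = 0.525 → q = 5.7×0.785×0.525 = 2.349 m³/s
Panel 2-3: Δb = 2.1 m, d̄ = (1.28+1.43)/2 = 1.355, v̄ = (0.78+0.82)/2 = 0.8 → q = 2.1×1.355×0.8 = 2.276 m³/s
Panel 3-4: Δb = 3.7 m, d̄ = (1.43+0.84)/2 = 1.135, v̄ = (0.82+0.42)/2 = 0.62 → q = 3.7×1.135×0.62 = 2.604 m³/s
Panel 4-5: Δb = 2.5 m, d̄ = (0.84+1.01)/2 = 0.925, v̄ = (0.42+0.63)/2 = 0.525 → q = 2.5×0.925×0.525 = 1.214 m³/s
Panel 5-6: Δb = 1.3 m, d̄ = (1.01+0.68)/2 = 0.845, v̄ = (0.63+0.51)/2 = 0.57 → q = 1.3×0.845×0.57 = 0.6261 m³/s
Panel 6-7: Δb = 1.4 m, d̄ = (0.68+0.28)/2 = 0.48, v̄ = (0.51+0.33)/2 = 0.42 → q = 1.4×0.48×0.42 = 0.2822 m³/s
Q = Σ q = 9.352 m³/s

9.35 m³/s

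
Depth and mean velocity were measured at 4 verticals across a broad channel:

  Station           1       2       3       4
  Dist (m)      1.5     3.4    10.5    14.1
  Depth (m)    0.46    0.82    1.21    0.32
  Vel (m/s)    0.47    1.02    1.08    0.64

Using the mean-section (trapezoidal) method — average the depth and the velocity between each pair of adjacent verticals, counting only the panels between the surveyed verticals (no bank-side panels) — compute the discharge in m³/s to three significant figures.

Panel 1-2: Δb = 1.9 m, d̄ = (0.46+0.82)/2 = 0.64, v̄ = (0.47+1.02)/2 = 0.745 → q = 1.9×0.64×0.745 = 0.9059 m³/s
Panel 2-3: Δb = 7.1 m, d̄ = (0.82+1.21)/2 = 1.015, v̄ = (1.02+1.08)/2 = 1.05 → q = 7.1×1.015×1.05 = 7.567 m³/s
Panel 3-4: Δb = 3.6 m, d̄ = (1.21+0.32)/2 = 0.765, v̄ = (1.08+0.64)/2 = 0.86 → q = 3.6×0.765×0.86 = 2.368 m³/s
Q = Σ q = 10.84 m³/s

10.8 m³/s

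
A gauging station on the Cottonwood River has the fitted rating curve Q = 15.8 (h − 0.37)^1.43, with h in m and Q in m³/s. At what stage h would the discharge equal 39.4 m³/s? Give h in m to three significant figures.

2.26 m

h − h₀ = (Q/C)^(1/b) = (39.4/15.8)^(1/1.43) = 1.895 m
h = 0.37 + 1.895 = 2.265 m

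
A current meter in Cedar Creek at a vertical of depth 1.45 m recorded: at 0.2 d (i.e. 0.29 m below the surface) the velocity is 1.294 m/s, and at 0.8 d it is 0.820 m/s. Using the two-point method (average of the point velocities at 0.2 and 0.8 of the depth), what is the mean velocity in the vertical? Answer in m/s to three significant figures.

1.06 m/s

v̄ = (1.294 + 0.820) / 2 = 1.057 m/s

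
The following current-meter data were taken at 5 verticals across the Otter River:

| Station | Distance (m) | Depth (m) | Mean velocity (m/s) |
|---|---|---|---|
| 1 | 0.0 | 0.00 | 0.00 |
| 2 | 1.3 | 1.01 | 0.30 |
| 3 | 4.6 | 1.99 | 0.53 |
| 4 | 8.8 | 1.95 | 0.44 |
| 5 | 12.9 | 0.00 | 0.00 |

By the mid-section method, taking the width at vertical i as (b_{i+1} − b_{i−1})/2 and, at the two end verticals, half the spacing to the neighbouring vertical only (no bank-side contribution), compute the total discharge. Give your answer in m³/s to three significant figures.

8.21 m³/s

w_2 = (4.6 − 0.0)/2 = 2.3 m; q_2 = 0.30 × 1.01 × 2.3 = 0.6969 m³/s
w_3 = (8.8 − 1.3)/2 = 3.75 m; q_3 = 0.53 × 1.99 × 3.75 = 3.955 m³/s
w_4 = (12.9 − 4.6)/2 = 4.15 m; q_4 = 0.44 × 1.95 × 4.15 = 3.561 m³/s
Stations 1, 5 contribute zero (depth or velocity is 0).
Q = Σ qᵢ = 8.213 m³/s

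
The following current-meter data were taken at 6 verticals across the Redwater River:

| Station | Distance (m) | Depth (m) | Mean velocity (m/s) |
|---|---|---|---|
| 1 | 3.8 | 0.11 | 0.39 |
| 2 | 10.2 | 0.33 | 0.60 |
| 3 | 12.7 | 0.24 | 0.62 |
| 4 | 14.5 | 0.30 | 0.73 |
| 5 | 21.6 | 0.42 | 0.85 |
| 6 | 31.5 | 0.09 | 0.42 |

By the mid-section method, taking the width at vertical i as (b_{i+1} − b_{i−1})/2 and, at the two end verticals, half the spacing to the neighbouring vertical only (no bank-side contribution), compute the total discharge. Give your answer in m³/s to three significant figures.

5.53 m³/s

w_1 = (10.2 − 3.8)/2 = 3.2 m; q_1 = 0.39 × 0.11 × 3.2 = 0.1373 m³/s
w_2 = (12.7 − 3.8)/2 = 4.45 m; q_2 = 0.60 × 0.33 × 4.45 = 0.8811 m³/s
w_3 = (14.5 − 10.2)/2 = 2.15 m; q_3 = 0.62 × 0.24 × 2.15 = 0.3199 m³/s
w_4 = (21.6 − 12.7)/2 = 4.45 m; q_4 = 0.73 × 0.30 × 4.45 = 0.9746 m³/s
w_5 = (31.5 − 14.5)/2 = 8.5 m; q_5 = 0.85 × 0.42 × 8.5 = 3.035 m³/s
w_6 = (31.5 − 21.6)/2 = 4.95 m; q_6 = 0.42 × 0.09 × 4.95 = 0.1871 m³/s
Q = Σ qᵢ = 5.534 m³/s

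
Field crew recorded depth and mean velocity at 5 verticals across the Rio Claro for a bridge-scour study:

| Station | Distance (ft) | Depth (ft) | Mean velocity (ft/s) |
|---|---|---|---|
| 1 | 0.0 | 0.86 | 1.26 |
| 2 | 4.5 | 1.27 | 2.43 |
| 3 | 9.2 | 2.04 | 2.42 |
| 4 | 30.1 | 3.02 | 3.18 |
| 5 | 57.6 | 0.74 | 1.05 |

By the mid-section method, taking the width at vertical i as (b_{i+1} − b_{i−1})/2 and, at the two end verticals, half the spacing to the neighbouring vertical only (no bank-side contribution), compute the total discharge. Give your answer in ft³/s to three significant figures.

323 ft³/s

w_1 = (4.5 − 0.0)/2 = 2.25 ft; q_1 = 1.26 × 0.86 × 2.25 = 2.438 ft³/s
w_2 = (9.2 − 0.0)/2 = 4.6 ft; q_2 = 2.43 × 1.27 × 4.6 = 14.20 ft³/s
w_3 = (30.1 − 4.5)/2 = 12.8 ft; q_3 = 2.42 × 2.04 × 12.8 = 63.19 ft³/s
w_4 = (57.6 − 9.2)/2 = 24.2 ft; q_4 = 3.18 × 3.02 × 24.2 = 232.4 ft³/s
w_5 = (57.6 − 30.1)/2 = 13.75 ft; q_5 = 1.05 × 0.74 × 13.75 = 10.68 ft³/s
Q = Σ qᵢ = 322.9 ft³/s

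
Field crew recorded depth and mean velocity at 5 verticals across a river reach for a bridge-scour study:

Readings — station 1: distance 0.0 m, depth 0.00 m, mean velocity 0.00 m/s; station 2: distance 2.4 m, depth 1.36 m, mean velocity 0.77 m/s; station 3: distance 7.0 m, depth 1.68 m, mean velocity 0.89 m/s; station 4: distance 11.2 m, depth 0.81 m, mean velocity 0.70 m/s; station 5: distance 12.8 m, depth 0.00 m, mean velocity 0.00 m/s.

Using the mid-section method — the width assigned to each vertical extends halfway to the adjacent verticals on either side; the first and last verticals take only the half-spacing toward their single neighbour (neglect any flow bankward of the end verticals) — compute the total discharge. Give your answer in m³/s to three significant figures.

11.9 m³/s

w_2 = (7.0 − 0.0)/2 = 3.5 m; q_2 = 0.77 × 1.36 × 3.5 = 3.665 m³/s
w_3 = (11.2 − 2.4)/2 = 4.4 m; q_3 = 0.89 × 1.68 × 4.4 = 6.579 m³/s
w_4 = (12.8 − 7.0)/2 = 2.9 m; q_4 = 0.70 × 0.81 × 2.9 = 1.644 m³/s
Stations 1, 5 contribute zero (depth or velocity is 0).
Q = Σ qᵢ = 11.89 m³/s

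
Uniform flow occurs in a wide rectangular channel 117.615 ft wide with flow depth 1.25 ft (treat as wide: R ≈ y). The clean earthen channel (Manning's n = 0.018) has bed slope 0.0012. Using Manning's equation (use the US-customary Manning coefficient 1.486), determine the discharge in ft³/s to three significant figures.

A = b·y = 117.615 × 1.25 = 147.0 ft²
Wide channel: R ≈ y = 1.25 ft
Q = (1.486/n)·A·R^(2/3)·S^(1/2) = (1.486/0.018) × 147.0 × 1.250^(2/3) × 0.0012^(1/2) = 487.9 ft³/s

488 ft³/s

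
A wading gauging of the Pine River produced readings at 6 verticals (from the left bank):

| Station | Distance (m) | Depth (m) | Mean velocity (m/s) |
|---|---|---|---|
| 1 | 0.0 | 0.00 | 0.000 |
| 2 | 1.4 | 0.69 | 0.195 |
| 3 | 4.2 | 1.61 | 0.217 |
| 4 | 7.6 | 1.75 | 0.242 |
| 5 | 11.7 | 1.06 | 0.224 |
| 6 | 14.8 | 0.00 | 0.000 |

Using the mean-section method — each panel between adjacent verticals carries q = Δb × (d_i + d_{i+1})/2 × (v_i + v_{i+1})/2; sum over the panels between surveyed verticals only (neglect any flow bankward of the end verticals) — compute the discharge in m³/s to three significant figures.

Panel 1-2: Δb = 1.4 m, d̄ = (0.00+0.69)/2 = 0.345, v̄ = (0.000+0.195)/2 = 0.0975 → q = 1.4×0.345×0.0975 = 0.04709 m³/s
Panel 2-3: Δb = 2.8 m, d̄ = (0.69+1.61)/2 = 1.15, v̄ = (0.195+0.217)/2 = 0.206 → q = 2.8×1.15×0.206 = 0.6633 m³/s
Panel 3-4: Δb = 3.4 m, d̄ = (1.61+1.75)/2 = 1.68, v̄ = (0.217+0.242)/2 = 0.2295 → q = 3.4×1.68×0.2295 = 1.311 m³/s
Panel 4-5: Δb = 4.1 m, d̄ = (1.75+1.06)/2 = 1.405, v̄ = (0.242+0.224)/2 = 0.233 → q = 4.1×1.405×0.233 = 1.342 m³/s
Panel 5-6: Δb = 3.1 m, d̄ = (1.06+0.00)/2 = 0.53, v̄ = (0.224+0.000)/2 = 0.112 → q = 3.1×0.53×0.112 = 0.1840 m³/s
Q = Σ q = 3.548 m³/s

3.55 m³/s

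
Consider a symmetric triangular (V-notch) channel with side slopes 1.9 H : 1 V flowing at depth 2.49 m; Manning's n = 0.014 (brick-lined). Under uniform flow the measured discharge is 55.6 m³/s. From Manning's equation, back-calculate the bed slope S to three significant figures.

A = z·y² = 1.9×2.49² = 11.78 m²
P = 2y√(1+z²) = 2×2.49×√(1+1.9²) = 10.69 m
R = A/P = 11.78/10.69 = 1.102 m
S = (Q·n / (1·A·R^(2/3)))² = (55.6×0.014 / (1×11.78×1.067))² = 0.003837

0.00384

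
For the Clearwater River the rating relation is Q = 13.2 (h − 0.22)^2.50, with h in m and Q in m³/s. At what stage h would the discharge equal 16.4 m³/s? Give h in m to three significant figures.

h − h₀ = (Q/C)^(1/b) = (16.4/13.2)^(1/2.50) = 1.091 m
h = 0.22 + 1.091 = 1.311 m

1.31 m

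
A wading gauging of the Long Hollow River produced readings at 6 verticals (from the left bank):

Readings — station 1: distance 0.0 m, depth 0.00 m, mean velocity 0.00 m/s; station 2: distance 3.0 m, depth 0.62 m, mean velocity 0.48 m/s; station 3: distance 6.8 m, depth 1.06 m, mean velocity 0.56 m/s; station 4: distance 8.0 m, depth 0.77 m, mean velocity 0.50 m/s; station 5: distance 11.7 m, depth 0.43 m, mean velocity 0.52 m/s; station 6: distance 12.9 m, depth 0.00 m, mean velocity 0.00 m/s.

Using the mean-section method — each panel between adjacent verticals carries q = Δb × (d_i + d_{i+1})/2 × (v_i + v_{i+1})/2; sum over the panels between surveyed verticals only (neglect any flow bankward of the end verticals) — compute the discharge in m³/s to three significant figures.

3.66 m³/s

Panel 1-2: Δb = 3 m, d̄ = (0.00+0.62)/2 = 0.31, v̄ = (0.00+0.48)/2 = 0.24 → q = 3×0.31×0.24 = 0.2232 m³/s
Panel 2-3: Δb = 3.8 m, d̄ = (0.62+1.06)/2 = 0.84, v̄ = (0.48+0.56)/2 = 0.52 → q = 3.8×0.84×0.52 = 1.660 m³/s
Panel 3-4: Δb = 1.2 m, d̄ = (1.06+0.77)/2 = 0.915, v̄ = (0.56+0.50)/2 = 0.53 → q = 1.2×0.915×0.53 = 0.5819 m³/s
Panel 4-5: Δb = 3.7 m, d̄ = (0.77+0.43)/2 = 0.6, v̄ = (0.50+0.52)/2 = 0.51 → q = 3.7×0.6×0.51 = 1.132 m³/s
Panel 5-6: Δb = 1.2 m, d̄ = (0.43+0.00)/2 = 0.215, v̄ = (0.52+0.00)/2 = 0.26 → q = 1.2×0.215×0.26 = 0.06708 m³/s
Q = Σ q = 3.664 m³/s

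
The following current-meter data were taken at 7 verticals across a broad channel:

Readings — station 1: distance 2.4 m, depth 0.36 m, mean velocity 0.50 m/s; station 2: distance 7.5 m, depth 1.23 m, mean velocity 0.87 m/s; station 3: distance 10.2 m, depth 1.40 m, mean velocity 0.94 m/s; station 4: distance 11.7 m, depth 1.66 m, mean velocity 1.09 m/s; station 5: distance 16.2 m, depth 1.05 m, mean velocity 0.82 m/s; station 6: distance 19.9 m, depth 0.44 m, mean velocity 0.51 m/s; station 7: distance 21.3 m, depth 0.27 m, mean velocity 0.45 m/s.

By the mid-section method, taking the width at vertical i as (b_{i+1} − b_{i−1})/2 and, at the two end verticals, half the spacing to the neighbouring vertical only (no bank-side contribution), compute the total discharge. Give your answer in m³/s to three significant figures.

w_1 = (7.5 − 2.4)/2 = 2.55 m; q_1 = 0.50 × 0.36 × 2.55 = 0.4590 m³/s
w_2 = (10.2 − 2.4)/2 = 3.9 m; q_2 = 0.87 × 1.23 × 3.9 = 4.173 m³/s
w_3 = (11.7 − 7.5)/2 = 2.1 m; q_3 = 0.94 × 1.40 × 2.1 = 2.764 m³/s
w_4 = (16.2 − 10.2)/2 = 3 m; q_4 = 1.09 × 1.66 × 3 = 5.428 m³/s
w_5 = (19.9 − 11.7)/2 = 4.1 m; q_5 = 0.82 × 1.05 × 4.1 = 3.530 m³/s
w_6 = (21.3 − 16.2)/2 = 2.55 m; q_6 = 0.51 × 0.44 × 2.55 = 0.5722 m³/s
w_7 = (21.3 − 19.9)/2 = 0.7 m; q_7 = 0.45 × 0.27 × 0.7 = 0.08505 m³/s
Q = Σ qᵢ = 17.01 m³/s

17.0 m³/s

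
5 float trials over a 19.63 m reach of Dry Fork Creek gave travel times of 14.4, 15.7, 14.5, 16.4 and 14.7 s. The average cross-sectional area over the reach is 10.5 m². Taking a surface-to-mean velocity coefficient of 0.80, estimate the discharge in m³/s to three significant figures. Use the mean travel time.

t̄ = (14.4 + 15.7 + 14.5 + 16.4 + 14.7) / 5 = 15.14 s
v_surface = L / t̄ = 19.63 / 15.14 = 1.297 m/s
v_mean = 0.80 × 1.297 = 1.037 m/s
Q = A × v_mean = 10.5 × 1.037 = 10.89 m³/s

10.9 m³/s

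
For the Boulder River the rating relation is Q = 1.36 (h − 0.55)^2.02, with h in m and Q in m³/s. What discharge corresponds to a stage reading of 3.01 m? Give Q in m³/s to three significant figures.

Q = 1.36 × (3.01 − 0.55)^2.02 = 1.36 × 2.46^2.02 = 8.380 m³/s

8.38 m³/s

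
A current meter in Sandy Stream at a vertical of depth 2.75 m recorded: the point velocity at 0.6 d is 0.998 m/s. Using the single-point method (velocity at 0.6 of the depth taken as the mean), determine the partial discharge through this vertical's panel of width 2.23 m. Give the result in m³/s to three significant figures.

v̄ = v₀.₆ = 0.998 m/s
q = v̄ × d × w = 0.9980 × 2.75 × 2.23 = 6.120 m³/s

6.12 m³/s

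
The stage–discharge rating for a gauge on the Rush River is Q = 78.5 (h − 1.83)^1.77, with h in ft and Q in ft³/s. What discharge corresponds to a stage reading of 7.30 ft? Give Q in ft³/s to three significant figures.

Q = 78.5 × (7.30 − 1.83)^1.77 = 78.5 × 5.47^1.77 = 1589 ft³/s

1590 ft³/s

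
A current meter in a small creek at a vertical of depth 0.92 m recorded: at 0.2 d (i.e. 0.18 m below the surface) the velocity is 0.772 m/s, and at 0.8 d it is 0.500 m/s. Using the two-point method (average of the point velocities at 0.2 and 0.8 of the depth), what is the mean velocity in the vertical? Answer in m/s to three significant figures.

v̄ = (0.772 + 0.500) / 2 = 0.6360 m/s

0.636 m/s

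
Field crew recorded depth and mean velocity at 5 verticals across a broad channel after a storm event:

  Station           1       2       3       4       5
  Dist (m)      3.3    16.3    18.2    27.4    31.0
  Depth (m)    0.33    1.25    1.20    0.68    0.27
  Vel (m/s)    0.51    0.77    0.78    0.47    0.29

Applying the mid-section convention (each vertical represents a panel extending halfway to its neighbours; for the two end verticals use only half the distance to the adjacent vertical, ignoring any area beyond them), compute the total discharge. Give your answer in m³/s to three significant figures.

15.6 m³/s

w_1 = (16.3 − 3.3)/2 = 6.5 m; q_1 = 0.51 × 0.33 × 6.5 = 1.094 m³/s
w_2 = (18.2 − 3.3)/2 = 7.45 m; q_2 = 0.77 × 1.25 × 7.45 = 7.171 m³/s
w_3 = (27.4 − 16.3)/2 = 5.55 m; q_3 = 0.78 × 1.20 × 5.55 = 5.195 m³/s
w_4 = (31.0 − 18.2)/2 = 6.4 m; q_4 = 0.47 × 0.68 × 6.4 = 2.045 m³/s
w_5 = (31.0 − 27.4)/2 = 1.8 m; q_5 = 0.29 × 0.27 × 1.8 = 0.1409 m³/s
Q = Σ qᵢ = 15.65 m³/s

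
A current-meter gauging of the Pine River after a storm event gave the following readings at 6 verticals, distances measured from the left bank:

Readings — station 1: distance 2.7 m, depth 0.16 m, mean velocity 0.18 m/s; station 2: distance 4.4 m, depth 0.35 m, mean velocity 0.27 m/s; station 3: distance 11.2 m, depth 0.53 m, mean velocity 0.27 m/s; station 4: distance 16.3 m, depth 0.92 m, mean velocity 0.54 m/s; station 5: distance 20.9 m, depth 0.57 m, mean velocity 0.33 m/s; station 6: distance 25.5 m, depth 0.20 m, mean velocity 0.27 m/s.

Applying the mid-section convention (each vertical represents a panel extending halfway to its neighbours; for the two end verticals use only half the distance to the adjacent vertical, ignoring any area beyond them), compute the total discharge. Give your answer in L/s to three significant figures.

w_1 = (4.4 − 2.7)/2 = 0.85 m; q_1 = 0.18 × 0.16 × 0.85 = 0.02448 m³/s
w_2 = (11.2 − 2.7)/2 = 4.25 m; q_2 = 0.27 × 0.35 × 4.25 = 0.4016 m³/s
w_3 = (16.3 − 4.4)/2 = 5.95 m; q_3 = 0.27 × 0.53 × 5.95 = 0.8514 m³/s
w_4 = (20.9 − 11.2)/2 = 4.85 m; q_4 = 0.54 × 0.92 × 4.85 = 2.409 m³/s
w_5 = (25.5 − 16.3)/2 = 4.6 m; q_5 = 0.33 × 0.57 × 4.6 = 0.8653 m³/s
w_6 = (25.5 − 20.9)/2 = 2.3 m; q_6 = 0.27 × 0.20 × 2.3 = 0.1242 m³/s
Q = Σ qᵢ = 4.676 m³/s
= 4.676 × 1000 = 4676 L/s

4680 L/s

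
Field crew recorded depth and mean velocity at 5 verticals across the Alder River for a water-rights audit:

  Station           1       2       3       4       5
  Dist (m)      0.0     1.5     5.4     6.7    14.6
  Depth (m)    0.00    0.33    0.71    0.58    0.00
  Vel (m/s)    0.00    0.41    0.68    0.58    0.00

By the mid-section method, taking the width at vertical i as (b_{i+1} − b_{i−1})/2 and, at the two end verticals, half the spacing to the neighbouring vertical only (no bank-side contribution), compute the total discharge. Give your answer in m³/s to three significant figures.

w_2 = (5.4 − 0.0)/2 = 2.7 m; q_2 = 0.41 × 0.33 × 2.7 = 0.3653 m³/s
w_3 = (6.7 − 1.5)/2 = 2.6 m; q_3 = 0.68 × 0.71 × 2.6 = 1.255 m³/s
w_4 = (14.6 − 5.4)/2 = 4.6 m; q_4 = 0.58 × 0.58 × 4.6 = 1.547 m³/s
Stations 1, 5 contribute zero (depth or velocity is 0).
Q = Σ qᵢ = 3.168 m³/s

3.17 m³/s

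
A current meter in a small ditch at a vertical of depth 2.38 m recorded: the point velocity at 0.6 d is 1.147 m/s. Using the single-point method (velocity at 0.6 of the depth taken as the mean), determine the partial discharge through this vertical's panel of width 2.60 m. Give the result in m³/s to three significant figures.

v̄ = v₀.₆ = 1.147 m/s
q = v̄ × d × w = 1.147 × 2.38 × 2.60 = 7.098 m³/s

7.10 m³/s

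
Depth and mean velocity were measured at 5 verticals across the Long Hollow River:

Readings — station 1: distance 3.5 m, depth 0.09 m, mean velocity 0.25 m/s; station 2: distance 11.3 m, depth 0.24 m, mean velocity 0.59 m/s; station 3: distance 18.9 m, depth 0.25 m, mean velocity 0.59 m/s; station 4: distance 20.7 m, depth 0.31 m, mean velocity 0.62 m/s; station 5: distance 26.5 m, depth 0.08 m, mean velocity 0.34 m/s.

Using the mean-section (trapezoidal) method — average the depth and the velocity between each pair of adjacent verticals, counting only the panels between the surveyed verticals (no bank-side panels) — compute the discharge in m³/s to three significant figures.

2.49 m³/s

Panel 1-2: Δb = 7.8 m, d̄ = (0.09+0.24)/2 = 0.165, v̄ = (0.25+0.59)/2 = 0.42 → q = 7.8×0.165×0.42 = 0.5405 m³/s
Panel 2-3: Δb = 7.6 m, d̄ = (0.24+0.25)/2 = 0.245, v̄ = (0.59+0.59)/2 = 0.59 → q = 7.6×0.245×0.59 = 1.099 m³/s
Panel 3-4: Δb = 1.8 m, d̄ = (0.25+0.31)/2 = 0.28, v̄ = (0.59+0.62)/2 = 0.605 → q = 1.8×0.28×0.605 = 0.3049 m³/s
Panel 4-5: Δb = 5.8 m, d̄ = (0.31+0.08)/2 = 0.195, v̄ = (0.62+0.34)/2 = 0.48 → q = 5.8×0.195×0.48 = 0.5429 m³/s
Q = Σ q = 2.487 m³/s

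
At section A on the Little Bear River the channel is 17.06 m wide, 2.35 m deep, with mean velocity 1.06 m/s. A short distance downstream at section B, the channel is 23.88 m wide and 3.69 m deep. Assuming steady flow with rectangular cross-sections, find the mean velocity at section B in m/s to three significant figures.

0.482 m/s

Q = A₁V₁ = (17.06×2.35) × 1.06 = 42.50 m³/s
A₂ = 23.88 × 3.69 = 88.12 m²
V₂ = Q/A₂ = 42.50/88.12 = 0.4823 m/s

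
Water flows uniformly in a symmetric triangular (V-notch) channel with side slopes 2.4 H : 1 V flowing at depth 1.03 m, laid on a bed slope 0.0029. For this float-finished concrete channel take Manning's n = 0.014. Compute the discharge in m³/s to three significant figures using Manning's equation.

5.97 m³/s

A = z·y² = 2.4×1.03² = 2.546 m²
P = 2y√(1+z²) = 2×1.03×√(1+2.4²) = 5.356 m
R = A/P = 2.546/5.356 = 0.4754 m
Q = (1/n)·A·R^(2/3)·S^(1/2) = (1/0.014) × 2.546 × 0.4754^(2/3) × 0.0029^(1/2) = 5.966 m³/s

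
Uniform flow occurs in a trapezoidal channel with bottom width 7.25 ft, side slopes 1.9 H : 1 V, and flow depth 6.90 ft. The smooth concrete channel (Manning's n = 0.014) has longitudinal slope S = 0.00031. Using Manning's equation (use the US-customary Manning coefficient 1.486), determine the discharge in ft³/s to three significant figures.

640 ft³/s

A = (b + z·y)·y = (7.25 + 1.9×6.90)×6.90 = 140.5 ft²
P = b + 2y√(1+z²) = 7.25 + 2×6.90×√(1+1.9²) = 36.88 ft
R = A/P = 140.5/36.88 = 3.809 ft
Q = (1.486/n)·A·R^(2/3)·S^(1/2) = (1.486/0.014) × 140.5 × 3.809^(2/3) × 0.00031^(1/2) = 640.4 ft³/s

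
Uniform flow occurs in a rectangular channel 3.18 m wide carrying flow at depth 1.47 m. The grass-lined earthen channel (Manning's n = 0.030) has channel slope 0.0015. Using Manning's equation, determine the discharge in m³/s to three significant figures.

5.04 m³/s

A = b·y = 3.18 × 1.47 = 4.675 m²
P = b + 2y = 3.18 + 2×1.47 = 6.120 m
R = A/P = 4.675/6.120 = 0.7638 m
Q = (1/n)·A·R^(2/3)·S^(1/2) = (1/0.030) × 4.675 × 0.7638^(2/3) × 0.0015^(1/2) = 5.043 m³/s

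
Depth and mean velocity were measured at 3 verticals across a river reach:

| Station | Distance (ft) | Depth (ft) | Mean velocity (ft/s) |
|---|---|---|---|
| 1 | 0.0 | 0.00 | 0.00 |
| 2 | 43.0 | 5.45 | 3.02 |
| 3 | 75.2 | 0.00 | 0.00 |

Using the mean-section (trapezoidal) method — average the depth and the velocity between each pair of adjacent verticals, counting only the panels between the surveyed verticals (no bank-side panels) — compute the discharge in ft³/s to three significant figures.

Panel 1-2: Δb = 43 ft, d̄ = (0.00+5.45)/2 = 2.725, v̄ = (0.00+3.02)/2 = 1.51 → q = 43×2.725×1.51 = 176.9 ft³/s
Panel 2-3: Δb = 32.2 ft, d̄ = (5.45+0.00)/2 = 2.725, v̄ = (3.02+0.00)/2 = 1.51 → q = 32.2×2.725×1.51 = 132.5 ft³/s
Q = Σ q = 309.4 ft³/s

309 ft³/s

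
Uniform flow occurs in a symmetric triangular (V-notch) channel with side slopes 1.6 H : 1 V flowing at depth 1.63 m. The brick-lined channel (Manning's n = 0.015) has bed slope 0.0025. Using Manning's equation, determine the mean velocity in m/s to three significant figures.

2.61 m/s

A = z·y² = 1.6×1.63² = 4.251 m²
P = 2y√(1+z²) = 2×1.63×√(1+1.6²) = 6.151 m
R = A/P = 4.251/6.151 = 0.6911 m
Q = (1/n)·A·R^(2/3)·S^(1/2) = (1/0.015) × 4.251 × 0.6911^(2/3) × 0.0025^(1/2) = 11.08 m³/s
V = Q/A = 11.08/4.251 = 2.606 m/s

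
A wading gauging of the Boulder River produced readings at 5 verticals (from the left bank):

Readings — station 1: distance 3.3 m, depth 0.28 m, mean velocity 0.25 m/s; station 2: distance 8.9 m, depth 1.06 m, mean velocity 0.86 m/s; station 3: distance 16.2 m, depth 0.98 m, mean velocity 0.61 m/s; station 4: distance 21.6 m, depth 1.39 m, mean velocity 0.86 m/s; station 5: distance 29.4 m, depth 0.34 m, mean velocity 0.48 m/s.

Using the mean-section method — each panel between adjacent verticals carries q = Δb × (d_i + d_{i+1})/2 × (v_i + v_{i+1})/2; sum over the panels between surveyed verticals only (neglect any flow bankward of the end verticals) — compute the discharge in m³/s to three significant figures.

Panel 1-2: Δb = 5.6 m, d̄ = (0.28+1.06)/2 = 0.67, v̄ = (0.25+0.86)/2 = 0.555 → q = 5.6×0.67×0.555 = 2.082 m³/s
Panel 2-3: Δb = 7.3 m, d̄ = (1.06+0.98)/2 = 1.02, v̄ = (0.86+0.61)/2 = 0.735 → q = 7.3×1.02×0.735 = 5.473 m³/s
Panel 3-4: Δb = 5.4 m, d̄ = (0.98+1.39)/2 = 1.185, v̄ = (0.61+0.86)/2 = 0.735 → q = 5.4×1.185×0.735 = 4.703 m³/s
Panel 4-5: Δb = 7.8 m, d̄ = (1.39+0.34)/2 = 0.865, v̄ = (0.86+0.48)/2 = 0.67 → q = 7.8×0.865×0.67 = 4.520 m³/s
Q = Σ q = 16.78 m³/s

16.8 m³/s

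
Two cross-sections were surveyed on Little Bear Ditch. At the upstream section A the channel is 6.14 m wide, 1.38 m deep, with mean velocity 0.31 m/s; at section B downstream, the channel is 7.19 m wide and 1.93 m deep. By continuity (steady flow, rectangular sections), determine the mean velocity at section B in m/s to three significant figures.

Q = A₁V₁ = (6.14×1.38) × 0.31 = 2.627 m³/s
A₂ = 7.19 × 1.93 = 13.88 m²
V₂ = Q/A₂ = 2.627/13.88 = 0.1893 m/s

0.189 m/s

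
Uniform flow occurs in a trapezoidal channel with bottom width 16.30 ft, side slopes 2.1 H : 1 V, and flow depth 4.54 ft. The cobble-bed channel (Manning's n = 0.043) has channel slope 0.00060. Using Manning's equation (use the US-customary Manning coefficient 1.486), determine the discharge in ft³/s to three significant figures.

A = (b + z·y)·y = (16.30 + 2.1×4.54)×4.54 = 117.3 ft²
P = b + 2y√(1+z²) = 16.30 + 2×4.54×√(1+2.1²) = 37.42 ft
R = A/P = 117.3/37.42 = 3.134 ft
Q = (1.486/n)·A·R^(2/3)·S^(1/2) = (1.486/0.043) × 117.3 × 3.134^(2/3) × 0.00060^(1/2) = 212.6 ft³/s

213 ft³/s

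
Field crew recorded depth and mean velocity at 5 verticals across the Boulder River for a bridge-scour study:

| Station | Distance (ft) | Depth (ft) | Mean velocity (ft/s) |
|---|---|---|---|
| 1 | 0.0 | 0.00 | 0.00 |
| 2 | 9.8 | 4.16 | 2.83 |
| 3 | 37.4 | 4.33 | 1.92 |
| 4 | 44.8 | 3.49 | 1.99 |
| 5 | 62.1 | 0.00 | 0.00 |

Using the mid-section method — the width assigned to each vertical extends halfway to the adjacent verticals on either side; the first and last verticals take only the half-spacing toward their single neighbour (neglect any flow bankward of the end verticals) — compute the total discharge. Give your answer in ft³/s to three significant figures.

451 ft³/s

w_2 = (37.4 − 0.0)/2 = 18.7 ft; q_2 = 2.83 × 4.16 × 18.7 = 220.2 ft³/s
w_3 = (44.8 − 9.8)/2 = 17.5 ft; q_3 = 1.92 × 4.33 × 17.5 = 145.5 ft³/s
w_4 = (62.1 − 37.4)/2 = 12.35 ft; q_4 = 1.99 × 3.49 × 12.35 = 85.77 ft³/s
Stations 1, 5 contribute zero (depth or velocity is 0).
Q = Σ qᵢ = 451.4 ft³/s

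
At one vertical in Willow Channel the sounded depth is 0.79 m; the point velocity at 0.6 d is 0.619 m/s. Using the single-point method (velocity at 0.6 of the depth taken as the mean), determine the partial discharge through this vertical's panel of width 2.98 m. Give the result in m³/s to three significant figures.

v̄ = v₀.₆ = 0.619 m/s
q = v̄ × d × w = 0.6190 × 0.79 × 2.98 = 1.457 m³/s

1.46 m³/s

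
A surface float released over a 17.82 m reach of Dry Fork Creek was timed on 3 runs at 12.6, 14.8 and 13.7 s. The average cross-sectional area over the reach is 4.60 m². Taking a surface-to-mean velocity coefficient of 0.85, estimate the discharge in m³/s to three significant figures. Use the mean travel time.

5.09 m³/s

t̄ = (12.6 + 14.8 + 13.7) / 3 = 13.7 s
v_surface = L / t̄ = 17.82 / 13.7 = 1.301 m/s
v_mean = 0.85 × 1.301 = 1.106 m/s
Q = A × v_mean = 4.60 × 1.106 = 5.086 m³/s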